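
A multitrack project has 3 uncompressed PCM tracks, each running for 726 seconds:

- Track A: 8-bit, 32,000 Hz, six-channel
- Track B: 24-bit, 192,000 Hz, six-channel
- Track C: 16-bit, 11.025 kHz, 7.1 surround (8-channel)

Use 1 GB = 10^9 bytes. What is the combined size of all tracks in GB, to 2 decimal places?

2.78 GB

Track A: 32,000 × 726 × 1 × 6 = 139,392,000 bytes.
Track B: 192,000 × 726 × 3 × 6 = 2,509,056,000 bytes.
Track C: 11,025 × 726 × 2 × 8 = 128,066,400 bytes.
Total = 2,776,514,400 bytes = 2.78 GB.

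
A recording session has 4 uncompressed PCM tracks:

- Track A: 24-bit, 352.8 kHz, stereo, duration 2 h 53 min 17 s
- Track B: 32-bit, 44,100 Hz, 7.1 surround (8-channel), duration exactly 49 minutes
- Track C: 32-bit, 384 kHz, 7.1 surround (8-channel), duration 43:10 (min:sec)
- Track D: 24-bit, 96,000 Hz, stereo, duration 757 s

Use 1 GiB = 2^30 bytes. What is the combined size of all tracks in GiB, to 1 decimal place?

Track A: 2 h 53 min 17 s = 10,397 s; 352,800 × 10,397 × 3 × 2 = 22,008,369,600 bytes.
Track B: exactly 49 minutes = 2,940 s; 44,100 × 2,940 × 4 × 8 = 4,148,928,000 bytes.
Track C: 43:10 (min:sec) = 2,590 s; 384,000 × 2,590 × 4 × 8 = 31,825,920,000 bytes.
Track D: 96,000 × 757 × 3 × 2 = 436,032,000 bytes.
Total = 58,419,249,600 bytes = 54.4 GiB.

54.4 GiB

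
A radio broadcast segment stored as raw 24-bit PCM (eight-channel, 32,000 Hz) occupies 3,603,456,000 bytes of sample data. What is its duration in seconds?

4,692 seconds

Byte rate = 32,000 × 3 × 8 = 768,000 bytes/s.
Duration = 3,603,456,000 / 768,000 = 4,692 s.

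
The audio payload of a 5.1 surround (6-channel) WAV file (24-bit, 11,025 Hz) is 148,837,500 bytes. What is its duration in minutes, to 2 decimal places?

Byte rate = 11,025 × 3 × 6 = 198,450 bytes/s.
Duration = 148,837,500 / 198,450 = 750 s.
750 s / 60 = 12.50 minutes.

12.50 minutes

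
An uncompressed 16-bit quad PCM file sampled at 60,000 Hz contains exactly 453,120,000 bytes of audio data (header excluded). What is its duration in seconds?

944 seconds

Byte rate = 60,000 × 2 × 4 = 480,000 bytes/s.
Duration = 453,120,000 / 480,000 = 944 s.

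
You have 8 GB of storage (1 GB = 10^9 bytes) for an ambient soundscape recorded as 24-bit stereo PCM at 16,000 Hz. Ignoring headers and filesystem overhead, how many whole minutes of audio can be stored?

1,388 minutes

Uncompressed byte rate = 16,000 × 3 × 2 = 96,000 bytes/s.
Capacity = 8 × 1,000,000,000 = 8,000,000,000 bytes.
8,000,000,000 / 96,000 ≈ 83333.33 s → 1,388 minutes.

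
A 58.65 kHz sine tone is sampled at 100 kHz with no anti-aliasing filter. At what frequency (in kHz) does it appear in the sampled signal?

41.35 kHz

Nyquist = 100,000/2 = 50,000 Hz; 58,650 Hz exceeds it.
Alias = |58,650 − 1×100,000| = |58,650 − 100,000| = 41,350 Hz = 41.35 kHz.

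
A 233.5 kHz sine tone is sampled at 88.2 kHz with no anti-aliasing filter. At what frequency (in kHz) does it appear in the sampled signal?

31.1 kHz

Nyquist = 88,200/2 = 44,100 Hz; 233,500 Hz exceeds it.
Alias = |233,500 − 3×88,200| = |233,500 − 264,600| = 31,100 Hz = 31.1 kHz.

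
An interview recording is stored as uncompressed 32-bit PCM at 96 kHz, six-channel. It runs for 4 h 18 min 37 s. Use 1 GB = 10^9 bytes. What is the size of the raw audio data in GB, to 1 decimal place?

Duration = 4 h 18 min 37 s = 15,517 s.
Bytes = 96,000 samples/s × 15,517 s × 4 bytes/sample × 6 ch = 35,751,168,000 bytes.
35,751,168,000 / 1,000,000,000 = 35.8 GB.

35.8 GB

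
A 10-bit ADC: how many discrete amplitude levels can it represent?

1,024 levels

2^10 = 1,024.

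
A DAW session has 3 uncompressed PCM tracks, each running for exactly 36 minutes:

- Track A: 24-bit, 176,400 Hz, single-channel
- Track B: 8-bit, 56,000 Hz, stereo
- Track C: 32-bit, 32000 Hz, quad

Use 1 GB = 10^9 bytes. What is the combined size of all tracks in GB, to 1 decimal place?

exactly 36 minutes = 2,160 s.
Track A: 176,400 × 2,160 × 3 × 1 = 1,143,072,000 bytes.
Track B: 56,000 × 2,160 × 1 × 2 = 241,920,000 bytes.
Track C: 32,000 × 2,160 × 4 × 4 = 1,105,920,000 bytes.
Total = 2,490,912,000 bytes = 2.5 GB.

2.5 GB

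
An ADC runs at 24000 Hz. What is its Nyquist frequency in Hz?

12,000 Hz

Nyquist frequency = sample rate / 2 = 24,000 / 2 = 12,000 Hz.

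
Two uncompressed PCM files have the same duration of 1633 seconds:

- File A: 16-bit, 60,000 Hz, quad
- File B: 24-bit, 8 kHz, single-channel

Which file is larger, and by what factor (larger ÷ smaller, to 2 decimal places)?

File A, by a factor of 20.00

File A: 60,000 × 2 × 4 = 480,000 bytes/s.
File B: 8,000 × 3 × 1 = 24,000 bytes/s.
File A is larger; ratio = 783,840,000 / 39,192,000 = 20.00.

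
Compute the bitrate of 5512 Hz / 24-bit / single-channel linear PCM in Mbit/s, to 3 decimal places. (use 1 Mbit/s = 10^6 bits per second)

0.132 Mbit/s

Bit rate = 5,512 × 24 × 1 = 132,288 bits/s.
= 0.132 Mbit/s.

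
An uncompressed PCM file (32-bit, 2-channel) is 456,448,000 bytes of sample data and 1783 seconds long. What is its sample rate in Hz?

Bytes = sample_rate × seconds × bytes_per_sample × channels.
sample_rate = 456,448,000 / (1,783 × 4 × 2) = 456,448,000 / 14,264 = 32,000 Hz.

32,000 Hz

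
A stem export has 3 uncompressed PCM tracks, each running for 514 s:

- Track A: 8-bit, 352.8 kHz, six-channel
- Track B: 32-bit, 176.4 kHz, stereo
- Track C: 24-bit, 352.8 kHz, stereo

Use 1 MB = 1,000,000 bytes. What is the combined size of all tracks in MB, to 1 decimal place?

Track A: 352,800 × 514 × 1 × 6 = 1,088,035,200 bytes.
Track B: 176,400 × 514 × 4 × 2 = 725,356,800 bytes.
Track C: 352,800 × 514 × 3 × 2 = 1,088,035,200 bytes.
Total = 2,901,427,200 bytes = 2901.4 MB.

2901.4 MB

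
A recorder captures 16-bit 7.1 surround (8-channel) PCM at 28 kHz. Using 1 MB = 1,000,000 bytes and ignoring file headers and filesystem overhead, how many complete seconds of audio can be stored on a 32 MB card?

71 seconds

Uncompressed byte rate = 28,000 × 2 × 8 = 448,000 bytes/s.
Capacity = 32 × 1,000,000 = 32,000,000 bytes.
32,000,000 / 448,000 ≈ 71.43 s → 71 seconds.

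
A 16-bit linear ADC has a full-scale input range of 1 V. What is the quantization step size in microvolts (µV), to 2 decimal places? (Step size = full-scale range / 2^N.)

1 V / 2^16 = 1 / 65,536 V = 15.26 µV.

15.26 µV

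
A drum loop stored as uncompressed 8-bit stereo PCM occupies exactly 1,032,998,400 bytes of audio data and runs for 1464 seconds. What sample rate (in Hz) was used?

Bytes = sample_rate × seconds × bytes_per_sample × channels.
sample_rate = 1,032,998,400 / (1,464 × 1 × 2) = 1,032,998,400 / 2,928 = 352,800 Hz.

352,800 Hz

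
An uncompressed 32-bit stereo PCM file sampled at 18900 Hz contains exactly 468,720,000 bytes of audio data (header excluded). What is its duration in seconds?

3,100 seconds

Byte rate = 18,900 × 4 × 2 = 151,200 bytes/s.
Duration = 468,720,000 / 151,200 = 3,100 s.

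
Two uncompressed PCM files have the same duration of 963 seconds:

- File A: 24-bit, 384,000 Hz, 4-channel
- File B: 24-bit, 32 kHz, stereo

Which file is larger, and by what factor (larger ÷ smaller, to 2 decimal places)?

File A, by a factor of 24.00

File A: 384,000 × 3 × 4 = 4,608,000 bytes/s.
File B: 32,000 × 3 × 2 = 192,000 bytes/s.
File A is larger; ratio = 4,437,504,000 / 184,896,000 = 24.00.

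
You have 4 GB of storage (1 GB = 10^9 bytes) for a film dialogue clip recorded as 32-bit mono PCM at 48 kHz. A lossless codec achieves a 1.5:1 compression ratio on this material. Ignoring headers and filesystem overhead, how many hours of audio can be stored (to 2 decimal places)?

8.68 hours

Uncompressed byte rate = 48,000 × 4 × 1 = 192,000 bytes/s.
After 1.5:1 compression, effective rate ≈ 128000 bytes/s.
Capacity = 4 × 1,000,000,000 = 4,000,000,000 bytes.
4,000,000,000 / effective rate ≈ 31250 s → 8.68 hours.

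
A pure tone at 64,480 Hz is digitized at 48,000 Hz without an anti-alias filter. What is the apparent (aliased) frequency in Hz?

Nyquist = 48,000/2 = 24,000 Hz; 64,480 Hz exceeds it.
Alias = |64,480 − 1×48,000| = |64,480 − 48,000| = 16,480 Hz.

16,480 Hz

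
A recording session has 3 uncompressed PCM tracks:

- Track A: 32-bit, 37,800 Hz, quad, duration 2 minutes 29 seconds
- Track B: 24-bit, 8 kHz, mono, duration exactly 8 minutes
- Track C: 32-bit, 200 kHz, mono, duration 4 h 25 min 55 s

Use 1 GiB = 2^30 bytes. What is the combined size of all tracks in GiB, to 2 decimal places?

Track A: 2 minutes 29 seconds = 149 s; 37,800 × 149 × 4 × 4 = 90,115,200 bytes.
Track B: exactly 8 minutes = 480 s; 8,000 × 480 × 3 × 1 = 11,520,000 bytes.
Track C: 4 h 25 min 55 s = 15,955 s; 200,000 × 15,955 × 4 × 1 = 12,764,000,000 bytes.
Total = 12,865,635,200 bytes = 11.98 GiB.

11.98 GiB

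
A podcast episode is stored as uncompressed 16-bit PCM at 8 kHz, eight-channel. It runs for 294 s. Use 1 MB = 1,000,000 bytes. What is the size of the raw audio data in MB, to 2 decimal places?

37.63 MB

Bytes = 8,000 samples/s × 294 s × 2 bytes/sample × 8 ch = 37,632,000 bytes.
37,632,000 / 1,000,000 = 37.63 MB.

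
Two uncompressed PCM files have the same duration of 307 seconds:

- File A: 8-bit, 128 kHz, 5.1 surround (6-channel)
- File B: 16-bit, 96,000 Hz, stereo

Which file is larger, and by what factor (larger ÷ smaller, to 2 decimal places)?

File A, by a factor of 2.00

File A: 128,000 × 1 × 6 = 768,000 bytes/s.
File B: 96,000 × 2 × 2 = 384,000 bytes/s.
File A is larger; ratio = 235,776,000 / 117,888,000 = 2.00.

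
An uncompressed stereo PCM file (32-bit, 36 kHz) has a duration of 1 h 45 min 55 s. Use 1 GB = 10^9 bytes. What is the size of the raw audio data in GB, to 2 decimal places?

Duration = 1 h 45 min 55 s = 6,355 s.
Bytes = 36,000 samples/s × 6,355 s × 4 bytes/sample × 2 ch = 1,830,240,000 bytes.
1,830,240,000 / 1,000,000,000 = 1.83 GB.

1.83 GB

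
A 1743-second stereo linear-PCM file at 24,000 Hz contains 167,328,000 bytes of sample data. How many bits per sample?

Bytes per sample = 167,328,000 / (24,000 × 1,743 × 2) = 167,328,000 / 83,664,000 = 2.
Bit depth = 2 × 8 = 16 bits.

16 bits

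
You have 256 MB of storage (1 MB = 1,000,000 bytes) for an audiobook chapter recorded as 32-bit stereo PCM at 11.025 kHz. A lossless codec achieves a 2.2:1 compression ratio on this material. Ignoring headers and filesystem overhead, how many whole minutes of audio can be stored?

106 minutes

Uncompressed byte rate = 11,025 × 4 × 2 = 88,200 bytes/s.
After 2.2:1 compression, effective rate ≈ 40090.91 bytes/s.
Capacity = 256 × 1,000,000 = 256,000,000 bytes.
256,000,000 / effective rate ≈ 6385.49 s → 106 minutes.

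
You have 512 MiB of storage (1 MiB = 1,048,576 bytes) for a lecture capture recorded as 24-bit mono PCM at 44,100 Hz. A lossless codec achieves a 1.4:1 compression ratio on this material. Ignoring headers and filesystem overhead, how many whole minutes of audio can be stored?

Uncompressed byte rate = 44,100 × 3 × 1 = 132,300 bytes/s.
After 1.4:1 compression, effective rate ≈ 94500 bytes/s.
Capacity = 512 × 1,048,576 = 536,870,912 bytes.
536,870,912 / effective rate ≈ 5681.17 s → 94 minutes.

94 minutes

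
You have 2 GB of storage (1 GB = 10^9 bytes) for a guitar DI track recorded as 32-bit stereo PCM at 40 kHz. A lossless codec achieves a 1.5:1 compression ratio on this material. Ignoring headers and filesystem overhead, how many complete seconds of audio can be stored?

Uncompressed byte rate = 40,000 × 4 × 2 = 320,000 bytes/s.
After 1.5:1 compression, effective rate ≈ 213333.33 bytes/s.
Capacity = 2 × 1,000,000,000 = 2,000,000,000 bytes.
2,000,000,000 / effective rate ≈ 9375 s → 9,375 seconds.

9,375 seconds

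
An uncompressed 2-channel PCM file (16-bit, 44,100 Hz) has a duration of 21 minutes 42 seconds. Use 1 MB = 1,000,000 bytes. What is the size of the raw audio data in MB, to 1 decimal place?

229.7 MB

Duration = 21 minutes 42 seconds = 1,302 s.
Bytes = 44,100 samples/s × 1,302 s × 2 bytes/sample × 2 ch = 229,672,800 bytes.
229,672,800 / 1,000,000 = 229.7 MB.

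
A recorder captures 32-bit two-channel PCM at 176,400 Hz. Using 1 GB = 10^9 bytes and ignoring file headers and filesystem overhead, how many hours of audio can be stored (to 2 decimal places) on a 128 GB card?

Uncompressed byte rate = 176,400 × 4 × 2 = 1,411,200 bytes/s.
Capacity = 128 × 1,000,000,000 = 128,000,000,000 bytes.
128,000,000,000 / 1,411,200 ≈ 90702.95 s → 25.20 hours.

25.20 hours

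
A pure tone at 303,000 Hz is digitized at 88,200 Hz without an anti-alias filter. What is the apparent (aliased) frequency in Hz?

Nyquist = 88,200/2 = 44,100 Hz; 303,000 Hz exceeds it.
Alias = |303,000 − 3×88,200| = |303,000 − 264,600| = 38,400 Hz.

38,400 Hz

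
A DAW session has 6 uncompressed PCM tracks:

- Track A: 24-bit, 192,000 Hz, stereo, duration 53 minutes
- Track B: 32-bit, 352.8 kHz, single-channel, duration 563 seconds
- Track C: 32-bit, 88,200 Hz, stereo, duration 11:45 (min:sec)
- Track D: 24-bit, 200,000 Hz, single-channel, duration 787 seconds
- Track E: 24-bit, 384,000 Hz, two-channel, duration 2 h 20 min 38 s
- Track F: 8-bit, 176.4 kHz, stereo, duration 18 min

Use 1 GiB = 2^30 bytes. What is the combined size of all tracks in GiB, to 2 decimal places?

23.52 GiB

Track A: 53 minutes = 3,180 s; 192,000 × 3,180 × 3 × 2 = 3,663,360,000 bytes.
Track B: 352,800 × 563 × 4 × 1 = 794,505,600 bytes.
Track C: 11:45 (min:sec) = 705 s; 88,200 × 705 × 4 × 2 = 497,448,000 bytes.
Track D: 200,000 × 787 × 3 × 1 = 472,200,000 bytes.
Track E: 2 h 20 min 38 s = 8,438 s; 384,000 × 8,438 × 3 × 2 = 19,441,152,000 bytes.
Track F: 18 min = 1,080 s; 176,400 × 1,080 × 1 × 2 = 381,024,000 bytes.
Total = 25,249,689,600 bytes = 23.52 GiB.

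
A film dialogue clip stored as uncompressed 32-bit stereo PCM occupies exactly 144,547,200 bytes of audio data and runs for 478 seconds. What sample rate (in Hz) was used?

Bytes = sample_rate × seconds × bytes_per_sample × channels.
sample_rate = 144,547,200 / (478 × 4 × 2) = 144,547,200 / 3,824 = 37,800 Hz.

37,800 Hz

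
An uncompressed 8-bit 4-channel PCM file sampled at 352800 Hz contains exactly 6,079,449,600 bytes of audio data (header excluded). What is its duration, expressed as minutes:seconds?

71:48

Byte rate = 352,800 × 1 × 4 = 1,411,200 bytes/s.
Duration = 6,079,449,600 / 1,411,200 = 4,308 s.
4,308 s = 71:48.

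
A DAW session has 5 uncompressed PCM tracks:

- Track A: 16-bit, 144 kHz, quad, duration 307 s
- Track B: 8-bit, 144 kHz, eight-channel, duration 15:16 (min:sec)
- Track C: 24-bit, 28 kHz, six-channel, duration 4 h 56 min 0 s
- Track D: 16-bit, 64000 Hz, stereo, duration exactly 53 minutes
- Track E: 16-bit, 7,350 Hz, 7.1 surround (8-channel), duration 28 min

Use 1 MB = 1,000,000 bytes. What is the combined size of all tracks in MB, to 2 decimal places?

Track A: 144,000 × 307 × 2 × 4 = 353,664,000 bytes.
Track B: 15:16 (min:sec) = 916 s; 144,000 × 916 × 1 × 8 = 1,055,232,000 bytes.
Track C: 4 h 56 min 0 s = 17,760 s; 28,000 × 17,760 × 3 × 6 = 8,951,040,000 bytes.
Track D: exactly 53 minutes = 3,180 s; 64,000 × 3,180 × 2 × 2 = 814,080,000 bytes.
Track E: 28 min = 1,680 s; 7,350 × 1,680 × 2 × 8 = 197,568,000 bytes.
Total = 11,371,584,000 bytes = 11371.58 MB.

11371.58 MB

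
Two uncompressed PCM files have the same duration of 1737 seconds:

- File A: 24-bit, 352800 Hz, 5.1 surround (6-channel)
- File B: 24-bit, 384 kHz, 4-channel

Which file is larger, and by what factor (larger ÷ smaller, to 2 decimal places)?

File A, by a factor of 1.38

File A: 352,800 × 3 × 6 = 6,350,400 bytes/s.
File B: 384,000 × 3 × 4 = 4,608,000 bytes/s.
File A is larger; ratio = 11,030,644,800 / 8,004,096,000 = 1.38.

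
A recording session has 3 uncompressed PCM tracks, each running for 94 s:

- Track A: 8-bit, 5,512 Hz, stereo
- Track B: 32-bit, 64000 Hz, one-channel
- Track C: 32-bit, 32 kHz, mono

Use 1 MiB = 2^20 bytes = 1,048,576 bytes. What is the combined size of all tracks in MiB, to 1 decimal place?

35.4 MiB

Track A: 5,512 × 94 × 1 × 2 = 1,036,256 bytes.
Track B: 64,000 × 94 × 4 × 1 = 24,064,000 bytes.
Track C: 32,000 × 94 × 4 × 1 = 12,032,000 bytes.
Total = 37,132,256 bytes = 35.4 MiB.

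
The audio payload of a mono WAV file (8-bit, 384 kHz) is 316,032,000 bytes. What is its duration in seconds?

Byte rate = 384,000 × 1 × 1 = 384,000 bytes/s.
Duration = 316,032,000 / 384,000 = 823 s.

823 seconds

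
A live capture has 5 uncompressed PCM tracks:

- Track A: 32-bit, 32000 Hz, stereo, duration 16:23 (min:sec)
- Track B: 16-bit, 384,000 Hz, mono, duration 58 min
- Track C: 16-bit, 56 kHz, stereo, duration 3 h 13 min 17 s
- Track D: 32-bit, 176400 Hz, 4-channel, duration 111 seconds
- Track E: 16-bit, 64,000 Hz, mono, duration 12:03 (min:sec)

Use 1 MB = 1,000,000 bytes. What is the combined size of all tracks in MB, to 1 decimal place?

5927.8 MB

Track A: 16:23 (min:sec) = 983 s; 32,000 × 983 × 4 × 2 = 251,648,000 bytes.
Track B: 58 min = 3,480 s; 384,000 × 3,480 × 2 × 1 = 2,672,640,000 bytes.
Track C: 3 h 13 min 17 s = 11,597 s; 56,000 × 11,597 × 2 × 2 = 2,597,728,000 bytes.
Track D: 176,400 × 111 × 4 × 4 = 313,286,400 bytes.
Track E: 12:03 (min:sec) = 723 s; 64,000 × 723 × 2 × 1 = 92,544,000 bytes.
Total = 5,927,846,400 bytes = 5927.8 MB.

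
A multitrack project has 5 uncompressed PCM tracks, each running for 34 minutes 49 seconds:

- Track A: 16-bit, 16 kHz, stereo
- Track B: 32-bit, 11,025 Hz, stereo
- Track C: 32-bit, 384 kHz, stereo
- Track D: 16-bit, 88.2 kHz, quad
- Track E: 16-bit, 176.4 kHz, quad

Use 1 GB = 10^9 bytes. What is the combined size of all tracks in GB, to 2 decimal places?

34 minutes 49 seconds = 2,089 s.
Track A: 16,000 × 2,089 × 2 × 2 = 133,696,000 bytes.
Track B: 11,025 × 2,089 × 4 × 2 = 184,249,800 bytes.
Track C: 384,000 × 2,089 × 4 × 2 = 6,417,408,000 bytes.
Track D: 88,200 × 2,089 × 2 × 4 = 1,473,998,400 bytes.
Track E: 176,400 × 2,089 × 2 × 4 = 2,947,996,800 bytes.
Total = 11,157,349,000 bytes = 11.16 GB.

11.16 GB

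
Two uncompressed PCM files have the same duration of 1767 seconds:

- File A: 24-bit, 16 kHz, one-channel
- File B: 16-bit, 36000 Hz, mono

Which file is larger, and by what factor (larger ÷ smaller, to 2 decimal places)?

File B, by a factor of 1.50

File A: 16,000 × 3 × 1 = 48,000 bytes/s.
File B: 36,000 × 2 × 1 = 72,000 bytes/s.
File B is larger; ratio = 127,224,000 / 84,816,000 = 1.50.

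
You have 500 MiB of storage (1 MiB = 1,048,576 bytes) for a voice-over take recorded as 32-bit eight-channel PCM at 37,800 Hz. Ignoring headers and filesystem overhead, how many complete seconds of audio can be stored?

Uncompressed byte rate = 37,800 × 4 × 8 = 1,209,600 bytes/s.
Capacity = 500 × 1,048,576 = 524,288,000 bytes.
524,288,000 / 1,209,600 ≈ 433.44 s → 433 seconds.

433 seconds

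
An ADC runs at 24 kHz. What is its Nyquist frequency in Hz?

Nyquist frequency = sample rate / 2 = 24,000 / 2 = 12,000 Hz.

12,000 Hz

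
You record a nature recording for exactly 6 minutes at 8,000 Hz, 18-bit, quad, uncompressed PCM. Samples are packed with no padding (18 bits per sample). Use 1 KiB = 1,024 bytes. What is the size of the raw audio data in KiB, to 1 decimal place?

Duration = exactly 6 minutes = 360 s.
Bits = 8,000 × 360 × 18 × 4 = 207,360,000 bits = 25,920,000 bytes.
25,920,000 / 1,024 = 25312.5 KiB.

25312.5 KiB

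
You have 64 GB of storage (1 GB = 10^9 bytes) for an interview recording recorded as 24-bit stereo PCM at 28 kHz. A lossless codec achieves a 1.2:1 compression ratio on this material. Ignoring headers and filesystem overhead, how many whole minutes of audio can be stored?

7,619 minutes

Uncompressed byte rate = 28,000 × 3 × 2 = 168,000 bytes/s.
After 1.2:1 compression, effective rate ≈ 140000 bytes/s.
Capacity = 64 × 1,000,000,000 = 64,000,000,000 bytes.
64,000,000,000 / effective rate ≈ 457142.86 s → 7,619 minutes.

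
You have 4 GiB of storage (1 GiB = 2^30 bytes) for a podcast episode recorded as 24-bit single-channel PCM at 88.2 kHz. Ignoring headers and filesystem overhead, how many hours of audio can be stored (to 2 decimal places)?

Uncompressed byte rate = 88,200 × 3 × 1 = 264,600 bytes/s.
Capacity = 4 × 1,073,741,824 = 4,294,967,296 bytes.
4,294,967,296 / 264,600 ≈ 16231.92 s → 4.51 hours.

4.51 hours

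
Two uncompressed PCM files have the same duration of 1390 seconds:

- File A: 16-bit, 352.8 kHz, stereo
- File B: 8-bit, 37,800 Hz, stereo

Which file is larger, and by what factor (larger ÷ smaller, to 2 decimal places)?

File A: 352,800 × 2 × 2 = 1,411,200 bytes/s.
File B: 37,800 × 1 × 2 = 75,600 bytes/s.
File A is larger; ratio = 1,961,568,000 / 105,084,000 = 18.67.

File A, by a factor of 18.67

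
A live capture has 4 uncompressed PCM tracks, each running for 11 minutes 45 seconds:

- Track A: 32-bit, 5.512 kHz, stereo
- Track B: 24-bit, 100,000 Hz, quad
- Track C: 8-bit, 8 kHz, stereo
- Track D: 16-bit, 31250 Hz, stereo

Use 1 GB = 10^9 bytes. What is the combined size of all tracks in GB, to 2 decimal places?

0.98 GB

11 minutes 45 seconds = 705 s.
Track A: 5,512 × 705 × 4 × 2 = 31,087,680 bytes.
Track B: 100,000 × 705 × 3 × 4 = 846,000,000 bytes.
Track C: 8,000 × 705 × 1 × 2 = 11,280,000 bytes.
Track D: 31,250 × 705 × 2 × 2 = 88,125,000 bytes.
Total = 976,492,680 bytes = 0.98 GB.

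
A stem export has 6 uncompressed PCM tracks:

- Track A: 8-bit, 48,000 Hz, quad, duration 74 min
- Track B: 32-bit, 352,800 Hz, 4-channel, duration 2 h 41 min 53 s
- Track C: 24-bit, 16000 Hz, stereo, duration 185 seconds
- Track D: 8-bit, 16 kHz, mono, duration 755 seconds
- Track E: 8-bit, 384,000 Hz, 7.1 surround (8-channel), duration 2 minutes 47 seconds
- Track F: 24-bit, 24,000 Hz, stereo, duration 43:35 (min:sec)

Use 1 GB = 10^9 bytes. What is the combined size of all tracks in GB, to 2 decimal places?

Track A: 74 min = 4,440 s; 48,000 × 4,440 × 1 × 4 = 852,480,000 bytes.
Track B: 2 h 41 min 53 s = 9,713 s; 352,800 × 9,713 × 4 × 4 = 54,827,942,400 bytes.
Track C: 16,000 × 185 × 3 × 2 = 17,760,000 bytes.
Track D: 16,000 × 755 × 1 × 1 = 12,080,000 bytes.
Track E: 2 minutes 47 seconds = 167 s; 384,000 × 167 × 1 × 8 = 513,024,000 bytes.
Track F: 43:35 (min:sec) = 2,615 s; 24,000 × 2,615 × 3 × 2 = 376,560,000 bytes.
Total = 56,599,846,400 bytes = 56.60 GB.

56.60 GB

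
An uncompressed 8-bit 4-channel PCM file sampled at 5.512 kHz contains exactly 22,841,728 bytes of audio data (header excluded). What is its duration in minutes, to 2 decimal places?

Byte rate = 5,512 × 1 × 4 = 22,048 bytes/s.
Duration = 22,841,728 / 22,048 = 1,036 s.
1,036 s / 60 = 17.27 minutes.

17.27 minutes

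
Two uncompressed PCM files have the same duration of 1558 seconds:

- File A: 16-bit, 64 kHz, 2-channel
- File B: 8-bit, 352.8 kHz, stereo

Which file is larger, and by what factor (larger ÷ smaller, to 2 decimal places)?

File A: 64,000 × 2 × 2 = 256,000 bytes/s.
File B: 352,800 × 1 × 2 = 705,600 bytes/s.
File B is larger; ratio = 1,099,324,800 / 398,848,000 = 2.76.

File B, by a factor of 2.76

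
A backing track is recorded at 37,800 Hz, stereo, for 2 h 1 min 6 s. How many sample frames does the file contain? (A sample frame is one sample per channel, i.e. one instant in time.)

274,654,800 sample frames

2 h 1 min 6 s = 7,266 s.
37,800 samples/s × 7,266 s = 274,654,800 frames.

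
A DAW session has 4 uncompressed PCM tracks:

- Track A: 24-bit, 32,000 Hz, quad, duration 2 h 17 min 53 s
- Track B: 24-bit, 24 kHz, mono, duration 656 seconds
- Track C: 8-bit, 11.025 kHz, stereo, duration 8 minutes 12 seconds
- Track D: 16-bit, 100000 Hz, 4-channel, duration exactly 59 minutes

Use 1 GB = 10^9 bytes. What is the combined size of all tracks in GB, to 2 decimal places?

6.07 GB

Track A: 2 h 17 min 53 s = 8,273 s; 32,000 × 8,273 × 3 × 4 = 3,176,832,000 bytes.
Track B: 24,000 × 656 × 3 × 1 = 47,232,000 bytes.
Track C: 8 minutes 12 seconds = 492 s; 11,025 × 492 × 1 × 2 = 10,848,600 bytes.
Track D: exactly 59 minutes = 3,540 s; 100,000 × 3,540 × 2 × 4 = 2,832,000,000 bytes.
Total = 6,066,912,600 bytes = 6.07 GB.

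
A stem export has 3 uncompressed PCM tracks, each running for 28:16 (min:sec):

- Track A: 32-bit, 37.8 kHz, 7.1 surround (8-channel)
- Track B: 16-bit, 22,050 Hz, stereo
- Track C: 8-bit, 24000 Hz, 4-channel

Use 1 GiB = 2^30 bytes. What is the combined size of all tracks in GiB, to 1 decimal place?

2.2 GiB

28:16 (min:sec) = 1,696 s.
Track A: 37,800 × 1,696 × 4 × 8 = 2,051,481,600 bytes.
Track B: 22,050 × 1,696 × 2 × 2 = 149,587,200 bytes.
Track C: 24,000 × 1,696 × 1 × 4 = 162,816,000 bytes.
Total = 2,363,884,800 bytes = 2.2 GiB.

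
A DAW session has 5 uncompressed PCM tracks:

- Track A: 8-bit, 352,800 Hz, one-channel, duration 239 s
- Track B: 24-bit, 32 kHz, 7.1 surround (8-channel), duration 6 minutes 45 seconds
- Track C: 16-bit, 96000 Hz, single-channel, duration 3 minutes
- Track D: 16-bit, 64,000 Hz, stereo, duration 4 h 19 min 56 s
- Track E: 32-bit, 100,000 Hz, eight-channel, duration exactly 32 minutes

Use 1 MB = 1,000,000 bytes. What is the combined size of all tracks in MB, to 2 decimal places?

Track A: 352,800 × 239 × 1 × 1 = 84,319,200 bytes.
Track B: 6 minutes 45 seconds = 405 s; 32,000 × 405 × 3 × 8 = 311,040,000 bytes.
Track C: 3 minutes = 180 s; 96,000 × 180 × 2 × 1 = 34,560,000 bytes.
Track D: 4 h 19 min 56 s = 15,596 s; 64,000 × 15,596 × 2 × 2 = 3,992,576,000 bytes.
Track E: exactly 32 minutes = 1,920 s; 100,000 × 1,920 × 4 × 8 = 6,144,000,000 bytes.
Total = 10,566,495,200 bytes = 10566.50 MB.

10566.50 MB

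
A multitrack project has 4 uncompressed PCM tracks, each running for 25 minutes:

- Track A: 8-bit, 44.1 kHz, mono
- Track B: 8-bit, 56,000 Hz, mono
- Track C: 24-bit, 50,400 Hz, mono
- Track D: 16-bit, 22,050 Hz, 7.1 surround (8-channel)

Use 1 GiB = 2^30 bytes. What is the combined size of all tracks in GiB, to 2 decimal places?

0.84 GiB

25 minutes = 1,500 s.
Track A: 44,100 × 1,500 × 1 × 1 = 66,150,000 bytes.
Track B: 56,000 × 1,500 × 1 × 1 = 84,000,000 bytes.
Track C: 50,400 × 1,500 × 3 × 1 = 226,800,000 bytes.
Track D: 22,050 × 1,500 × 2 × 8 = 529,200,000 bytes.
Total = 906,150,000 bytes = 0.84 GiB.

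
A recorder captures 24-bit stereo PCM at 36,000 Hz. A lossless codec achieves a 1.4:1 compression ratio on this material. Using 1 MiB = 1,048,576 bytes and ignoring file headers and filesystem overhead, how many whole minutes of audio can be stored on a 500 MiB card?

56 minutes

Uncompressed byte rate = 36,000 × 3 × 2 = 216,000 bytes/s.
After 1.4:1 compression, effective rate ≈ 154285.71 bytes/s.
Capacity = 500 × 1,048,576 = 524,288,000 bytes.
524,288,000 / effective rate ≈ 3398.16 s → 56 minutes.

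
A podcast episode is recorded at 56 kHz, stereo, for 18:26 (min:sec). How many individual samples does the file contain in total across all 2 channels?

18:26 (min:sec) = 1,106 s.
56,000 × 1,106 s × 2 ch = 123,872,000 samples.

123,872,000 samples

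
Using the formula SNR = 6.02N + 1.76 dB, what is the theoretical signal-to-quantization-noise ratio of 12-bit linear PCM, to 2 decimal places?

6.02 × 12 + 1.76 = 74.00 dB.

74.00 dB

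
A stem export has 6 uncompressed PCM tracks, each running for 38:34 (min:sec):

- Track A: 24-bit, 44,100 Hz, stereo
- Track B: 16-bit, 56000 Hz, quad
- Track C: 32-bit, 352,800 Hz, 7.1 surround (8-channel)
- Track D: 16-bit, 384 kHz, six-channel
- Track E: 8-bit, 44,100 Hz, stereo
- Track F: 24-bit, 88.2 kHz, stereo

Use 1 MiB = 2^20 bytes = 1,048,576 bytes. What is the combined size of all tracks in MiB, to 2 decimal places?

38:34 (min:sec) = 2,314 s.
Track A: 44,100 × 2,314 × 3 × 2 = 612,284,400 bytes.
Track B: 56,000 × 2,314 × 2 × 4 = 1,036,672,000 bytes.
Track C: 352,800 × 2,314 × 4 × 8 = 26,124,134,400 bytes.
Track D: 384,000 × 2,314 × 2 × 6 = 10,662,912,000 bytes.
Track E: 44,100 × 2,314 × 1 × 2 = 204,094,800 bytes.
Track F: 88,200 × 2,314 × 3 × 2 = 1,224,568,800 bytes.
Total = 39,864,666,400 bytes = 38017.91 MiB.

38017.91 MiB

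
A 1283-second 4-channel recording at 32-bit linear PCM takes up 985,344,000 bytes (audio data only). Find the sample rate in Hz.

Bytes = sample_rate × seconds × bytes_per_sample × channels.
sample_rate = 985,344,000 / (1,283 × 4 × 4) = 985,344,000 / 20,528 = 48,000 Hz.

48,000 Hz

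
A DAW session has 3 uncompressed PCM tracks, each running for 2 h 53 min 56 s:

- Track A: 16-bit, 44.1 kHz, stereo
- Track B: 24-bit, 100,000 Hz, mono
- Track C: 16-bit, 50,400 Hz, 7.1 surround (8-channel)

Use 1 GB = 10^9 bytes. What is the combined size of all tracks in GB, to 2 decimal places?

2 h 53 min 56 s = 10,436 s.
Track A: 44,100 × 10,436 × 2 × 2 = 1,840,910,400 bytes.
Track B: 100,000 × 10,436 × 3 × 1 = 3,130,800,000 bytes.
Track C: 50,400 × 10,436 × 2 × 8 = 8,415,590,400 bytes.
Total = 13,387,300,800 bytes = 13.39 GB.

13.39 GB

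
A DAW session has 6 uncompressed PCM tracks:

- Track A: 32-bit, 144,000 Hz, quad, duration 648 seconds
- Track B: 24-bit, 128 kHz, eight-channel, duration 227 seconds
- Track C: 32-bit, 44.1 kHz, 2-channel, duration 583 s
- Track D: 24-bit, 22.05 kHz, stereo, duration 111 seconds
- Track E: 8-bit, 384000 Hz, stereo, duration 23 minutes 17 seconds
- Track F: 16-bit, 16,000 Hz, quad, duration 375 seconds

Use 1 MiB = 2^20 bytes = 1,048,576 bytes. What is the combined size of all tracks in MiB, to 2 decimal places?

Track A: 144,000 × 648 × 4 × 4 = 1,492,992,000 bytes.
Track B: 128,000 × 227 × 3 × 8 = 697,344,000 bytes.
Track C: 44,100 × 583 × 4 × 2 = 205,682,400 bytes.
Track D: 22,050 × 111 × 3 × 2 = 14,685,300 bytes.
Track E: 23 minutes 17 seconds = 1,397 s; 384,000 × 1,397 × 1 × 2 = 1,072,896,000 bytes.
Track F: 16,000 × 375 × 2 × 4 = 48,000,000 bytes.
Total = 3,531,599,700 bytes = 3368.00 MiB.

3368.00 MiB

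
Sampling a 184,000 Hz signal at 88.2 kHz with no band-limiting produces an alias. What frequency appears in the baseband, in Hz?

Nyquist = 88,200/2 = 44,100 Hz; 184,000 Hz exceeds it.
Alias = |184,000 − 2×88,200| = |184,000 − 176,400| = 7,600 Hz.

7,600 Hz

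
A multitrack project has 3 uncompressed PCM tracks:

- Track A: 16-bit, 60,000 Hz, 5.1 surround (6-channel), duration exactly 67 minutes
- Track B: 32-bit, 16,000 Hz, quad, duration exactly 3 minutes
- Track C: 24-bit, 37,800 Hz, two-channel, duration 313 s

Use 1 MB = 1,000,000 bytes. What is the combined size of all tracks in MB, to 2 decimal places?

3011.47 MB

Track A: exactly 67 minutes = 4,020 s; 60,000 × 4,020 × 2 × 6 = 2,894,400,000 bytes.
Track B: exactly 3 minutes = 180 s; 16,000 × 180 × 4 × 4 = 46,080,000 bytes.
Track C: 37,800 × 313 × 3 × 2 = 70,988,400 bytes.
Total = 3,011,468,400 bytes = 3011.47 MB.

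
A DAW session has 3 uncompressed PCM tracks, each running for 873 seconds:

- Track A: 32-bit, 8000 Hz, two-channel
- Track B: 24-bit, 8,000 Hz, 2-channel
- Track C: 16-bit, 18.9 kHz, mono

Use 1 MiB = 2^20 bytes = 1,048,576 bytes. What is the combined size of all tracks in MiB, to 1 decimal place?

124.7 MiB

Track A: 8,000 × 873 × 4 × 2 = 55,872,000 bytes.
Track B: 8,000 × 873 × 3 × 2 = 41,904,000 bytes.
Track C: 18,900 × 873 × 2 × 1 = 32,999,400 bytes.
Total = 130,775,400 bytes = 124.7 MiB.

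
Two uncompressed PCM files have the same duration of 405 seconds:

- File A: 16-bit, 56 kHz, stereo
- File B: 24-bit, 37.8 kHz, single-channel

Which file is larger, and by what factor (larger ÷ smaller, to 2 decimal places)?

File A: 56,000 × 2 × 2 = 224,000 bytes/s.
File B: 37,800 × 3 × 1 = 113,400 bytes/s.
File A is larger; ratio = 90,720,000 / 45,927,000 = 1.98.

File A, by a factor of 1.98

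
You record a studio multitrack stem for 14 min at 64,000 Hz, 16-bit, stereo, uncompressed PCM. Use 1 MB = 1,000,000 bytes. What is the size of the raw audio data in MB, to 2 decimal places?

Duration = 14 min = 840 s.
Bytes = 64,000 samples/s × 840 s × 2 bytes/sample × 2 ch = 215,040,000 bytes.
215,040,000 / 1,000,000 = 215.04 MB.

215.04 MB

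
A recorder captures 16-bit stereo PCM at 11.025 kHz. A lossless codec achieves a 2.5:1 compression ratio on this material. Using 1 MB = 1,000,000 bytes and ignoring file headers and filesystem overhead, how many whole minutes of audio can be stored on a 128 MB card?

Uncompressed byte rate = 11,025 × 2 × 2 = 44,100 bytes/s.
After 2.5:1 compression, effective rate ≈ 17640 bytes/s.
Capacity = 128 × 1,000,000 = 128,000,000 bytes.
128,000,000 / effective rate ≈ 7256.24 s → 120 minutes.

120 minutes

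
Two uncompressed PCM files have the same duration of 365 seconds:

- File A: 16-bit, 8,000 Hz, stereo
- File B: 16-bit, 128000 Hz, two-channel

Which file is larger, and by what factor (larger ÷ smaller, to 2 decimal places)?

File B, by a factor of 16.00

File A: 8,000 × 2 × 2 = 32,000 bytes/s.
File B: 128,000 × 2 × 2 = 512,000 bytes/s.
File B is larger; ratio = 186,880,000 / 11,680,000 = 16.00.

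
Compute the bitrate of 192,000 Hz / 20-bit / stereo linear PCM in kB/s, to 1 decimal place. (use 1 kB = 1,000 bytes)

Bit rate = 192,000 × 20 × 2 = 7,680,000 bits/s.
7,680,000 / 8 = 960,000 B/s = 960.0 kB/s.

960.0 kB/s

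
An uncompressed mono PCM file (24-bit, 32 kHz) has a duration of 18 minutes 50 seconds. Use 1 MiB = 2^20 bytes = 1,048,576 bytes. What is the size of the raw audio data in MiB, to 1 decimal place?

103.5 MiB

Duration = 18 minutes 50 seconds = 1,130 s.
Bytes = 32,000 samples/s × 1,130 s × 3 bytes/sample × 1 ch = 108,480,000 bytes.
108,480,000 / 1,048,576 = 103.5 MiB.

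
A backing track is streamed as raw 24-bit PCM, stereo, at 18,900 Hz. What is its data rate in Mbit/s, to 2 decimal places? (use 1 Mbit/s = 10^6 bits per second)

Bit rate = 18,900 × 24 × 2 = 907,200 bits/s.
= 0.91 Mbit/s.

0.91 Mbit/s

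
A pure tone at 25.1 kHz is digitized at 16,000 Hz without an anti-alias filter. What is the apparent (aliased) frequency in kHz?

6.9 kHz

Nyquist = 16,000/2 = 8,000 Hz; 25,100 Hz exceeds it.
Alias = |25,100 − 2×16,000| = |25,100 − 32,000| = 6,900 Hz = 6.9 kHz.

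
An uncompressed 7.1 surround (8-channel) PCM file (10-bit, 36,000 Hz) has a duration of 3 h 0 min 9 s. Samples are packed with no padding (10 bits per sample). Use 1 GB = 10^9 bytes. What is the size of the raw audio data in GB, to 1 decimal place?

Duration = 3 h 0 min 9 s = 10,809 s.
Bits = 36,000 × 10,809 × 10 × 8 = 31,129,920,000 bits = 3,891,240,000 bytes.
3,891,240,000 / 1,000,000,000 = 3.9 GB.

3.9 GB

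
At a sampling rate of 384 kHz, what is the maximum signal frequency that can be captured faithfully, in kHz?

192 kHz

Nyquist frequency = sample rate / 2 = 384,000 / 2 = 192 kHz.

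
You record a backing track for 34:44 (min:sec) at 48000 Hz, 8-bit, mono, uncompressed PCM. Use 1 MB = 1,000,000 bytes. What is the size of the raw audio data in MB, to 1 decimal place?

Duration = 34:44 (min:sec) = 2,084 s.
Bytes = 48,000 samples/s × 2,084 s × 1 bytes/sample × 1 ch = 100,032,000 bytes.
100,032,000 / 1,000,000 = 100.0 MB.

100.0 MB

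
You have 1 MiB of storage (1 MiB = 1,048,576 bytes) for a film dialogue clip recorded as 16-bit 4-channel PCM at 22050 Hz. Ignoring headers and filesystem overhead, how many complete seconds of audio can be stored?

5 seconds

Uncompressed byte rate = 22,050 × 2 × 4 = 176,400 bytes/s.
Capacity = 1 × 1,048,576 = 1,048,576 bytes.
1,048,576 / 176,400 ≈ 5.94 s → 5 seconds.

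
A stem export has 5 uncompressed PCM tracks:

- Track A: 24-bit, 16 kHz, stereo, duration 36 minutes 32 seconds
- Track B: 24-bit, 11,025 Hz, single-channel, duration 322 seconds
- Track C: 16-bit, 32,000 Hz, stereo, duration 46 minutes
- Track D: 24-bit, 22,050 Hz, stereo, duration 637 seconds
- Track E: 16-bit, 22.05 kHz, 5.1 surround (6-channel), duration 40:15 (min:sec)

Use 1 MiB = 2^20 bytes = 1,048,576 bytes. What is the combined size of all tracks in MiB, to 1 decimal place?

Track A: 36 minutes 32 seconds = 2,192 s; 16,000 × 2,192 × 3 × 2 = 210,432,000 bytes.
Track B: 11,025 × 322 × 3 × 1 = 10,650,150 bytes.
Track C: 46 minutes = 2,760 s; 32,000 × 2,760 × 2 × 2 = 353,280,000 bytes.
Track D: 22,050 × 637 × 3 × 2 = 84,275,100 bytes.
Track E: 40:15 (min:sec) = 2,415 s; 22,050 × 2,415 × 2 × 6 = 639,009,000 bytes.
Total = 1,297,646,250 bytes = 1237.5 MiB.

1237.5 MiB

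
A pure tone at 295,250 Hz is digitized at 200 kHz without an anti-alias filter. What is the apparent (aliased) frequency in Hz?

95,250 Hz

Nyquist = 200,000/2 = 100,000 Hz; 295,250 Hz exceeds it.
Alias = |295,250 − 1×200,000| = |295,250 − 200,000| = 95,250 Hz.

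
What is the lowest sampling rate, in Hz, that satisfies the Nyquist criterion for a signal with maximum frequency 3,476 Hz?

Minimum sample rate = 2 × 3,476 Hz = 6,952 Hz.

6,952 Hz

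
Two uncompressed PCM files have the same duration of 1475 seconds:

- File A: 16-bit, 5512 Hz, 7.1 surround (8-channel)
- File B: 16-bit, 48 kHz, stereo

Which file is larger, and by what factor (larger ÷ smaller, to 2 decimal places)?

File A: 5,512 × 2 × 8 = 88,192 bytes/s.
File B: 48,000 × 2 × 2 = 192,000 bytes/s.
File B is larger; ratio = 283,200,000 / 130,083,200 = 2.18.

File B, by a factor of 2.18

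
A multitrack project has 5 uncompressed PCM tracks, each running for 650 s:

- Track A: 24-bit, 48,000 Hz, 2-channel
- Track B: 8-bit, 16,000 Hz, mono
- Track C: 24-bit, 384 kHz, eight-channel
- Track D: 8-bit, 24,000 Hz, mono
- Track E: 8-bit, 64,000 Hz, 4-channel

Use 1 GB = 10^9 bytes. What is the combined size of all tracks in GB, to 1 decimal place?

6.4 GB

Track A: 48,000 × 650 × 3 × 2 = 187,200,000 bytes.
Track B: 16,000 × 650 × 1 × 1 = 10,400,000 bytes.
Track C: 384,000 × 650 × 3 × 8 = 5,990,400,000 bytes.
Track D: 24,000 × 650 × 1 × 1 = 15,600,000 bytes.
Track E: 64,000 × 650 × 1 × 4 = 166,400,000 bytes.
Total = 6,370,000,000 bytes = 6.4 GB.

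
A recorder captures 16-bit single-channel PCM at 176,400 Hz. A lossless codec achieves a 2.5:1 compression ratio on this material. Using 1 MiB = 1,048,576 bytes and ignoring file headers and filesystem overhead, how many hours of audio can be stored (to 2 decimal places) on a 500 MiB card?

1.03 hours

Uncompressed byte rate = 176,400 × 2 × 1 = 352,800 bytes/s.
After 2.5:1 compression, effective rate ≈ 141120 bytes/s.
Capacity = 500 × 1,048,576 = 524,288,000 bytes.
524,288,000 / effective rate ≈ 3715.19 s → 1.03 hours.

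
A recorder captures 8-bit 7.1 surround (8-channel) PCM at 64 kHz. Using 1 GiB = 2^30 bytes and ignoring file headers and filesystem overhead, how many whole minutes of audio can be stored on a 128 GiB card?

Uncompressed byte rate = 64,000 × 1 × 8 = 512,000 bytes/s.
Capacity = 128 × 1,073,741,824 = 137,438,953,472 bytes.
137,438,953,472 / 512,000 ≈ 268435.46 s → 4,473 minutes.

4,473 minutes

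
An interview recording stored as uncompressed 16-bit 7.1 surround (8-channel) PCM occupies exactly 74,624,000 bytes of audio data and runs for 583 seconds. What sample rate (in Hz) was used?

Bytes = sample_rate × seconds × bytes_per_sample × channels.
sample_rate = 74,624,000 / (583 × 2 × 8) = 74,624,000 / 9,328 = 8,000 Hz.

8,000 Hz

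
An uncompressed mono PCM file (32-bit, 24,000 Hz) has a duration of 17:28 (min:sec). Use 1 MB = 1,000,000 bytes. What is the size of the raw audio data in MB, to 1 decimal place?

Duration = 17:28 (min:sec) = 1,048 s.
Bytes = 24,000 samples/s × 1,048 s × 4 bytes/sample × 1 ch = 100,608,000 bytes.
100,608,000 / 1,000,000 = 100.6 MB.

100.6 MB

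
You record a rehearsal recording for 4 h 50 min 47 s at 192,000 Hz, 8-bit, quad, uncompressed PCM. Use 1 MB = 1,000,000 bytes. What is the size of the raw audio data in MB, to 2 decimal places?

13399.30 MB

Duration = 4 h 50 min 47 s = 17,447 s.
Bytes = 192,000 samples/s × 17,447 s × 1 bytes/sample × 4 ch = 13,399,296,000 bytes.
13,399,296,000 / 1,000,000 = 13399.30 MB.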